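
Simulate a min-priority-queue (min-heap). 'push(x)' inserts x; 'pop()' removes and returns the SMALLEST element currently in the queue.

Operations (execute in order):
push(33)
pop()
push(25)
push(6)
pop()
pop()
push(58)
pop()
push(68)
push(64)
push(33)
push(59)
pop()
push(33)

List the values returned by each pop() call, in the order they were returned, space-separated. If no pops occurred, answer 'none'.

Answer: 33 6 25 58 33

Derivation:
push(33): heap contents = [33]
pop() → 33: heap contents = []
push(25): heap contents = [25]
push(6): heap contents = [6, 25]
pop() → 6: heap contents = [25]
pop() → 25: heap contents = []
push(58): heap contents = [58]
pop() → 58: heap contents = []
push(68): heap contents = [68]
push(64): heap contents = [64, 68]
push(33): heap contents = [33, 64, 68]
push(59): heap contents = [33, 59, 64, 68]
pop() → 33: heap contents = [59, 64, 68]
push(33): heap contents = [33, 59, 64, 68]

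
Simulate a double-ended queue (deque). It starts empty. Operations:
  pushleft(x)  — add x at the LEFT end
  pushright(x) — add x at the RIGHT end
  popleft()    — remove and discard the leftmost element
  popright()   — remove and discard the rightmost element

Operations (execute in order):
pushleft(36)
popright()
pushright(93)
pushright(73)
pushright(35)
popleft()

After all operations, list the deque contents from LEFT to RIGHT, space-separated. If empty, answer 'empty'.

pushleft(36): [36]
popright(): []
pushright(93): [93]
pushright(73): [93, 73]
pushright(35): [93, 73, 35]
popleft(): [73, 35]

Answer: 73 35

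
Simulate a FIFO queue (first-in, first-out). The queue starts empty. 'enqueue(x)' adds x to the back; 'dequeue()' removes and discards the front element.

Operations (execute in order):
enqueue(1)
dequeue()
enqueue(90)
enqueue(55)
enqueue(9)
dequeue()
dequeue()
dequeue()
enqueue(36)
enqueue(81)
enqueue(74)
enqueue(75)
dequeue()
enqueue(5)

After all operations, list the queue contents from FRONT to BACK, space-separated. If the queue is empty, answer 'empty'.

enqueue(1): [1]
dequeue(): []
enqueue(90): [90]
enqueue(55): [90, 55]
enqueue(9): [90, 55, 9]
dequeue(): [55, 9]
dequeue(): [9]
dequeue(): []
enqueue(36): [36]
enqueue(81): [36, 81]
enqueue(74): [36, 81, 74]
enqueue(75): [36, 81, 74, 75]
dequeue(): [81, 74, 75]
enqueue(5): [81, 74, 75, 5]

Answer: 81 74 75 5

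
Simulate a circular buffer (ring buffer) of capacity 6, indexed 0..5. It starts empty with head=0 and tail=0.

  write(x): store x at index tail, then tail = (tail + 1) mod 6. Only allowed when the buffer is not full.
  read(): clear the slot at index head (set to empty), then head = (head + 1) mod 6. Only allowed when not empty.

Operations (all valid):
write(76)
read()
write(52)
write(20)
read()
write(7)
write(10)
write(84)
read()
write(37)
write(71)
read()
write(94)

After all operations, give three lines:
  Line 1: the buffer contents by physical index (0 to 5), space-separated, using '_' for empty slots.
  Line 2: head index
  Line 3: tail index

write(76): buf=[76 _ _ _ _ _], head=0, tail=1, size=1
read(): buf=[_ _ _ _ _ _], head=1, tail=1, size=0
write(52): buf=[_ 52 _ _ _ _], head=1, tail=2, size=1
write(20): buf=[_ 52 20 _ _ _], head=1, tail=3, size=2
read(): buf=[_ _ 20 _ _ _], head=2, tail=3, size=1
write(7): buf=[_ _ 20 7 _ _], head=2, tail=4, size=2
write(10): buf=[_ _ 20 7 10 _], head=2, tail=5, size=3
write(84): buf=[_ _ 20 7 10 84], head=2, tail=0, size=4
read(): buf=[_ _ _ 7 10 84], head=3, tail=0, size=3
write(37): buf=[37 _ _ 7 10 84], head=3, tail=1, size=4
write(71): buf=[37 71 _ 7 10 84], head=3, tail=2, size=5
read(): buf=[37 71 _ _ 10 84], head=4, tail=2, size=4
write(94): buf=[37 71 94 _ 10 84], head=4, tail=3, size=5

Answer: 37 71 94 _ 10 84
4
3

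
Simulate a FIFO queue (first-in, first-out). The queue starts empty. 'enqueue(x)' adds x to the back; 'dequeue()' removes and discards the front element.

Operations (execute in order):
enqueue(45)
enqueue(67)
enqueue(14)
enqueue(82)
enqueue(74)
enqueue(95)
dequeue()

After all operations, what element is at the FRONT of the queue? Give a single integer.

Answer: 67

Derivation:
enqueue(45): queue = [45]
enqueue(67): queue = [45, 67]
enqueue(14): queue = [45, 67, 14]
enqueue(82): queue = [45, 67, 14, 82]
enqueue(74): queue = [45, 67, 14, 82, 74]
enqueue(95): queue = [45, 67, 14, 82, 74, 95]
dequeue(): queue = [67, 14, 82, 74, 95]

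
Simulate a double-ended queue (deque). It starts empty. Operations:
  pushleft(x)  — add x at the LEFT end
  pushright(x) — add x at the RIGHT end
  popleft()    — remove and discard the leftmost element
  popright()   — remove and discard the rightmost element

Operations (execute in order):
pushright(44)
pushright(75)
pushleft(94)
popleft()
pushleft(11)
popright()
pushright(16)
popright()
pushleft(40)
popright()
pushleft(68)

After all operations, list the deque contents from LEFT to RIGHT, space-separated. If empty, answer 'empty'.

Answer: 68 40 11

Derivation:
pushright(44): [44]
pushright(75): [44, 75]
pushleft(94): [94, 44, 75]
popleft(): [44, 75]
pushleft(11): [11, 44, 75]
popright(): [11, 44]
pushright(16): [11, 44, 16]
popright(): [11, 44]
pushleft(40): [40, 11, 44]
popright(): [40, 11]
pushleft(68): [68, 40, 11]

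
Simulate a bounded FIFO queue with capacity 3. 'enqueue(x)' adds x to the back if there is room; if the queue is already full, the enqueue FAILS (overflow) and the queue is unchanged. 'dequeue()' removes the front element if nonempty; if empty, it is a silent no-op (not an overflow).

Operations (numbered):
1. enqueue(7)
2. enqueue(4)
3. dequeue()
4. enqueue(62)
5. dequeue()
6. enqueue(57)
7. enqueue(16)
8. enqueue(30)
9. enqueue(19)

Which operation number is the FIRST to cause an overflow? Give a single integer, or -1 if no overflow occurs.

Answer: 8

Derivation:
1. enqueue(7): size=1
2. enqueue(4): size=2
3. dequeue(): size=1
4. enqueue(62): size=2
5. dequeue(): size=1
6. enqueue(57): size=2
7. enqueue(16): size=3
8. enqueue(30): size=3=cap → OVERFLOW (fail)
9. enqueue(19): size=3=cap → OVERFLOW (fail)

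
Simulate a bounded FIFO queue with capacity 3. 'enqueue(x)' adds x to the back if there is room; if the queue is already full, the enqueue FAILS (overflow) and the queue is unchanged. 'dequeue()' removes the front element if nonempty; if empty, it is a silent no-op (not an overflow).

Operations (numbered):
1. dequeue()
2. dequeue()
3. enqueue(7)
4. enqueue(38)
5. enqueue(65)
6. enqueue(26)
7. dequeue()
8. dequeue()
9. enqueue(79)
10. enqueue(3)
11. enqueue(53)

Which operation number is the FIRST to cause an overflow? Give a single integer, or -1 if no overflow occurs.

1. dequeue(): empty, no-op, size=0
2. dequeue(): empty, no-op, size=0
3. enqueue(7): size=1
4. enqueue(38): size=2
5. enqueue(65): size=3
6. enqueue(26): size=3=cap → OVERFLOW (fail)
7. dequeue(): size=2
8. dequeue(): size=1
9. enqueue(79): size=2
10. enqueue(3): size=3
11. enqueue(53): size=3=cap → OVERFLOW (fail)

Answer: 6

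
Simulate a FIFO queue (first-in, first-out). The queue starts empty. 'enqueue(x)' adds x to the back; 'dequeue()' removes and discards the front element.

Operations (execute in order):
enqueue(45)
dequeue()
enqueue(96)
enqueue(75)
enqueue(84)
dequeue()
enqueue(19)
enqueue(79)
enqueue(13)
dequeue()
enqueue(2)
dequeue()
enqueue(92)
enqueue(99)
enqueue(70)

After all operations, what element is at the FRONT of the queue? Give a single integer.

Answer: 19

Derivation:
enqueue(45): queue = [45]
dequeue(): queue = []
enqueue(96): queue = [96]
enqueue(75): queue = [96, 75]
enqueue(84): queue = [96, 75, 84]
dequeue(): queue = [75, 84]
enqueue(19): queue = [75, 84, 19]
enqueue(79): queue = [75, 84, 19, 79]
enqueue(13): queue = [75, 84, 19, 79, 13]
dequeue(): queue = [84, 19, 79, 13]
enqueue(2): queue = [84, 19, 79, 13, 2]
dequeue(): queue = [19, 79, 13, 2]
enqueue(92): queue = [19, 79, 13, 2, 92]
enqueue(99): queue = [19, 79, 13, 2, 92, 99]
enqueue(70): queue = [19, 79, 13, 2, 92, 99, 70]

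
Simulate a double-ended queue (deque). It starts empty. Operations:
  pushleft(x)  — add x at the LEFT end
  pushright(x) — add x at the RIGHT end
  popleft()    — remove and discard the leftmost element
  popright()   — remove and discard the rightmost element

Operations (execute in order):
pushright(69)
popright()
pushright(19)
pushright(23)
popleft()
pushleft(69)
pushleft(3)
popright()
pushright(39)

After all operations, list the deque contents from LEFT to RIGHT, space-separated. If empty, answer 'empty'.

pushright(69): [69]
popright(): []
pushright(19): [19]
pushright(23): [19, 23]
popleft(): [23]
pushleft(69): [69, 23]
pushleft(3): [3, 69, 23]
popright(): [3, 69]
pushright(39): [3, 69, 39]

Answer: 3 69 39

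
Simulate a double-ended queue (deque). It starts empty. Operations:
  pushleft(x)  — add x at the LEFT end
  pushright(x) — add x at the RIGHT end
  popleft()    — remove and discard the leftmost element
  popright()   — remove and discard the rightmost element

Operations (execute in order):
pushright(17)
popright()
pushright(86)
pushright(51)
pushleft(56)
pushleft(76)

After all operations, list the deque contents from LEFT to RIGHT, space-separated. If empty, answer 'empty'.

pushright(17): [17]
popright(): []
pushright(86): [86]
pushright(51): [86, 51]
pushleft(56): [56, 86, 51]
pushleft(76): [76, 56, 86, 51]

Answer: 76 56 86 51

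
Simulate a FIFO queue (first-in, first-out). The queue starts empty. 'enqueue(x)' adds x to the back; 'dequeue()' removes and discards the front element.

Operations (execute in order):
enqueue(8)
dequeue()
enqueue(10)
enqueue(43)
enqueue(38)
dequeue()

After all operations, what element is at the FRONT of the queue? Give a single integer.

enqueue(8): queue = [8]
dequeue(): queue = []
enqueue(10): queue = [10]
enqueue(43): queue = [10, 43]
enqueue(38): queue = [10, 43, 38]
dequeue(): queue = [43, 38]

Answer: 43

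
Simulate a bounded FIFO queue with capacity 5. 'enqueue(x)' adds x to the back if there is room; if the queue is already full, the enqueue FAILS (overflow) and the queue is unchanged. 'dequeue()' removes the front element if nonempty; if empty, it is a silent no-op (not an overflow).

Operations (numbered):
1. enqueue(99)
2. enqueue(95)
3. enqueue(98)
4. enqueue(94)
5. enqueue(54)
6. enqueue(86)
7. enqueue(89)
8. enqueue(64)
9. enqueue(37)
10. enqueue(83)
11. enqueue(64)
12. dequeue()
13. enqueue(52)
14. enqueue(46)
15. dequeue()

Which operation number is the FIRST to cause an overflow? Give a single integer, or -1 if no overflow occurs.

Answer: 6

Derivation:
1. enqueue(99): size=1
2. enqueue(95): size=2
3. enqueue(98): size=3
4. enqueue(94): size=4
5. enqueue(54): size=5
6. enqueue(86): size=5=cap → OVERFLOW (fail)
7. enqueue(89): size=5=cap → OVERFLOW (fail)
8. enqueue(64): size=5=cap → OVERFLOW (fail)
9. enqueue(37): size=5=cap → OVERFLOW (fail)
10. enqueue(83): size=5=cap → OVERFLOW (fail)
11. enqueue(64): size=5=cap → OVERFLOW (fail)
12. dequeue(): size=4
13. enqueue(52): size=5
14. enqueue(46): size=5=cap → OVERFLOW (fail)
15. dequeue(): size=4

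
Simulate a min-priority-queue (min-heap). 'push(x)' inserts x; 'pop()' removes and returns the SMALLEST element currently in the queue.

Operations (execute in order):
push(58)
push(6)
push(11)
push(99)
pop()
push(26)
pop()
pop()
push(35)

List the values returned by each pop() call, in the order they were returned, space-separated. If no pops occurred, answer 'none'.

push(58): heap contents = [58]
push(6): heap contents = [6, 58]
push(11): heap contents = [6, 11, 58]
push(99): heap contents = [6, 11, 58, 99]
pop() → 6: heap contents = [11, 58, 99]
push(26): heap contents = [11, 26, 58, 99]
pop() → 11: heap contents = [26, 58, 99]
pop() → 26: heap contents = [58, 99]
push(35): heap contents = [35, 58, 99]

Answer: 6 11 26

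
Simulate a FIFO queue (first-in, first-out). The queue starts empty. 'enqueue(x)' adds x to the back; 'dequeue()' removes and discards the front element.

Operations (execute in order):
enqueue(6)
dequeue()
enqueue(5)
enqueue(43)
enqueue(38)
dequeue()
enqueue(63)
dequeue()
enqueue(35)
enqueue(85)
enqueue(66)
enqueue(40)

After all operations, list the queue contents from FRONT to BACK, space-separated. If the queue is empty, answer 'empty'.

enqueue(6): [6]
dequeue(): []
enqueue(5): [5]
enqueue(43): [5, 43]
enqueue(38): [5, 43, 38]
dequeue(): [43, 38]
enqueue(63): [43, 38, 63]
dequeue(): [38, 63]
enqueue(35): [38, 63, 35]
enqueue(85): [38, 63, 35, 85]
enqueue(66): [38, 63, 35, 85, 66]
enqueue(40): [38, 63, 35, 85, 66, 40]

Answer: 38 63 35 85 66 40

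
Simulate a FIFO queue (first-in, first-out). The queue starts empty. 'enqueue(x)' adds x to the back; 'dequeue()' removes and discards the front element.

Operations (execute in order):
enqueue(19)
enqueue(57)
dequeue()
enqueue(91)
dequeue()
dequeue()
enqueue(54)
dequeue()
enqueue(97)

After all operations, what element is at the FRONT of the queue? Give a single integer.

Answer: 97

Derivation:
enqueue(19): queue = [19]
enqueue(57): queue = [19, 57]
dequeue(): queue = [57]
enqueue(91): queue = [57, 91]
dequeue(): queue = [91]
dequeue(): queue = []
enqueue(54): queue = [54]
dequeue(): queue = []
enqueue(97): queue = [97]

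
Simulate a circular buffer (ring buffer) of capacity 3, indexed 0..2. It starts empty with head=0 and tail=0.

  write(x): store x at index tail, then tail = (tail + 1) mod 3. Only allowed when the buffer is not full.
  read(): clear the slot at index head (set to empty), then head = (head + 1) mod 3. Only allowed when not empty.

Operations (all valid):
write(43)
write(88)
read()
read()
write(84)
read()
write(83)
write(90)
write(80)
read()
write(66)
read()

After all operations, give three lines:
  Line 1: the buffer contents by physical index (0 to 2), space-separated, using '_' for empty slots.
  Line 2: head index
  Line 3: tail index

Answer: 66 _ 80
2
1

Derivation:
write(43): buf=[43 _ _], head=0, tail=1, size=1
write(88): buf=[43 88 _], head=0, tail=2, size=2
read(): buf=[_ 88 _], head=1, tail=2, size=1
read(): buf=[_ _ _], head=2, tail=2, size=0
write(84): buf=[_ _ 84], head=2, tail=0, size=1
read(): buf=[_ _ _], head=0, tail=0, size=0
write(83): buf=[83 _ _], head=0, tail=1, size=1
write(90): buf=[83 90 _], head=0, tail=2, size=2
write(80): buf=[83 90 80], head=0, tail=0, size=3
read(): buf=[_ 90 80], head=1, tail=0, size=2
write(66): buf=[66 90 80], head=1, tail=1, size=3
read(): buf=[66 _ 80], head=2, tail=1, size=2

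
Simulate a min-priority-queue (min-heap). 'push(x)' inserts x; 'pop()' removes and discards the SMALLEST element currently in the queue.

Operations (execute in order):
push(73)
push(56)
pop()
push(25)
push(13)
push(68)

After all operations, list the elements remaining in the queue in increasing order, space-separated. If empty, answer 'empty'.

push(73): heap contents = [73]
push(56): heap contents = [56, 73]
pop() → 56: heap contents = [73]
push(25): heap contents = [25, 73]
push(13): heap contents = [13, 25, 73]
push(68): heap contents = [13, 25, 68, 73]

Answer: 13 25 68 73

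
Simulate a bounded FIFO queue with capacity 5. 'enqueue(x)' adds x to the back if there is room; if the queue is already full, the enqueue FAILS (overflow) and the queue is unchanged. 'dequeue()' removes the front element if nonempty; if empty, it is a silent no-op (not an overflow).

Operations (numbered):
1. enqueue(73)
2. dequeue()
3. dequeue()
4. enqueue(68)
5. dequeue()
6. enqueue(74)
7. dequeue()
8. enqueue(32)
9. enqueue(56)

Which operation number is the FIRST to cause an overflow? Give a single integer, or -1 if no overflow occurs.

Answer: -1

Derivation:
1. enqueue(73): size=1
2. dequeue(): size=0
3. dequeue(): empty, no-op, size=0
4. enqueue(68): size=1
5. dequeue(): size=0
6. enqueue(74): size=1
7. dequeue(): size=0
8. enqueue(32): size=1
9. enqueue(56): size=2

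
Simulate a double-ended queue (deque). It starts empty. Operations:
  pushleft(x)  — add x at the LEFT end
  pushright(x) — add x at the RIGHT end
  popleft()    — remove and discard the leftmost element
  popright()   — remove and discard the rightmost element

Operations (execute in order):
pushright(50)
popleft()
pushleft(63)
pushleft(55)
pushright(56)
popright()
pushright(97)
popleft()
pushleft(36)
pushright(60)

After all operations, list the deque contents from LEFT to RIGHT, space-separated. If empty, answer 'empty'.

pushright(50): [50]
popleft(): []
pushleft(63): [63]
pushleft(55): [55, 63]
pushright(56): [55, 63, 56]
popright(): [55, 63]
pushright(97): [55, 63, 97]
popleft(): [63, 97]
pushleft(36): [36, 63, 97]
pushright(60): [36, 63, 97, 60]

Answer: 36 63 97 60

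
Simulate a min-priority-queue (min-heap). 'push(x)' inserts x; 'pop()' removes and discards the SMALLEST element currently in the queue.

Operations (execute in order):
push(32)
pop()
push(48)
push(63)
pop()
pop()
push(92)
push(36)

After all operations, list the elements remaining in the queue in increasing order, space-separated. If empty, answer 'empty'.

push(32): heap contents = [32]
pop() → 32: heap contents = []
push(48): heap contents = [48]
push(63): heap contents = [48, 63]
pop() → 48: heap contents = [63]
pop() → 63: heap contents = []
push(92): heap contents = [92]
push(36): heap contents = [36, 92]

Answer: 36 92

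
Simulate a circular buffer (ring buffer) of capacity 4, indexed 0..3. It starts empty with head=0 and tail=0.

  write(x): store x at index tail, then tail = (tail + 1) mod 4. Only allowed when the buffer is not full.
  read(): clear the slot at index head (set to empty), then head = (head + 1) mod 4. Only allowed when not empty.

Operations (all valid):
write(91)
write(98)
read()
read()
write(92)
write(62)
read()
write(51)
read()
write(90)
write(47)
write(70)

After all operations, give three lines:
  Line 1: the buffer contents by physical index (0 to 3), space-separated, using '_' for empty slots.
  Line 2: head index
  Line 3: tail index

write(91): buf=[91 _ _ _], head=0, tail=1, size=1
write(98): buf=[91 98 _ _], head=0, tail=2, size=2
read(): buf=[_ 98 _ _], head=1, tail=2, size=1
read(): buf=[_ _ _ _], head=2, tail=2, size=0
write(92): buf=[_ _ 92 _], head=2, tail=3, size=1
write(62): buf=[_ _ 92 62], head=2, tail=0, size=2
read(): buf=[_ _ _ 62], head=3, tail=0, size=1
write(51): buf=[51 _ _ 62], head=3, tail=1, size=2
read(): buf=[51 _ _ _], head=0, tail=1, size=1
write(90): buf=[51 90 _ _], head=0, tail=2, size=2
write(47): buf=[51 90 47 _], head=0, tail=3, size=3
write(70): buf=[51 90 47 70], head=0, tail=0, size=4

Answer: 51 90 47 70
0
0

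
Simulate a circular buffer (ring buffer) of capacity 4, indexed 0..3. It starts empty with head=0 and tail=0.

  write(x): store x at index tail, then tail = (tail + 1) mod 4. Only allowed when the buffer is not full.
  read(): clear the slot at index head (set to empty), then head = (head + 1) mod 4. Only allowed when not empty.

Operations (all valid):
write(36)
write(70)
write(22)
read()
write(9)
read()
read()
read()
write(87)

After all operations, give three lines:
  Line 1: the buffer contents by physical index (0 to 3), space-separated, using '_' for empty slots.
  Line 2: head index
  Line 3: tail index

write(36): buf=[36 _ _ _], head=0, tail=1, size=1
write(70): buf=[36 70 _ _], head=0, tail=2, size=2
write(22): buf=[36 70 22 _], head=0, tail=3, size=3
read(): buf=[_ 70 22 _], head=1, tail=3, size=2
write(9): buf=[_ 70 22 9], head=1, tail=0, size=3
read(): buf=[_ _ 22 9], head=2, tail=0, size=2
read(): buf=[_ _ _ 9], head=3, tail=0, size=1
read(): buf=[_ _ _ _], head=0, tail=0, size=0
write(87): buf=[87 _ _ _], head=0, tail=1, size=1

Answer: 87 _ _ _
0
1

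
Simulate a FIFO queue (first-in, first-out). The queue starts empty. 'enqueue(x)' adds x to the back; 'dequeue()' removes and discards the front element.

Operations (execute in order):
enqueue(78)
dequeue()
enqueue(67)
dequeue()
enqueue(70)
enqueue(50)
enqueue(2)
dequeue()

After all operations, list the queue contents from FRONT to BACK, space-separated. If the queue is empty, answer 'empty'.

Answer: 50 2

Derivation:
enqueue(78): [78]
dequeue(): []
enqueue(67): [67]
dequeue(): []
enqueue(70): [70]
enqueue(50): [70, 50]
enqueue(2): [70, 50, 2]
dequeue(): [50, 2]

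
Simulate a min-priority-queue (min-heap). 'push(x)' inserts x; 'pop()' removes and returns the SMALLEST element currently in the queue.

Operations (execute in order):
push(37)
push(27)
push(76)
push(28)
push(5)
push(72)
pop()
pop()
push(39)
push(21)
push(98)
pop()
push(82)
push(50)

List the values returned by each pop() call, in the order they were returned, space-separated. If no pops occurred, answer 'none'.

push(37): heap contents = [37]
push(27): heap contents = [27, 37]
push(76): heap contents = [27, 37, 76]
push(28): heap contents = [27, 28, 37, 76]
push(5): heap contents = [5, 27, 28, 37, 76]
push(72): heap contents = [5, 27, 28, 37, 72, 76]
pop() → 5: heap contents = [27, 28, 37, 72, 76]
pop() → 27: heap contents = [28, 37, 72, 76]
push(39): heap contents = [28, 37, 39, 72, 76]
push(21): heap contents = [21, 28, 37, 39, 72, 76]
push(98): heap contents = [21, 28, 37, 39, 72, 76, 98]
pop() → 21: heap contents = [28, 37, 39, 72, 76, 98]
push(82): heap contents = [28, 37, 39, 72, 76, 82, 98]
push(50): heap contents = [28, 37, 39, 50, 72, 76, 82, 98]

Answer: 5 27 21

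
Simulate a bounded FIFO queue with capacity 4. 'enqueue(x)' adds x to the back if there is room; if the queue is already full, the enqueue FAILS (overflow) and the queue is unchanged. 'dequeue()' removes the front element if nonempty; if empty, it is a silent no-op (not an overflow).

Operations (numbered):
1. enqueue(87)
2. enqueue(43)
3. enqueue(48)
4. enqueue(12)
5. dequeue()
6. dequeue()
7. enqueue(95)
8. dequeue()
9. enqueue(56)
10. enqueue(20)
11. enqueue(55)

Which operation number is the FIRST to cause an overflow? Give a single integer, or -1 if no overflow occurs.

Answer: 11

Derivation:
1. enqueue(87): size=1
2. enqueue(43): size=2
3. enqueue(48): size=3
4. enqueue(12): size=4
5. dequeue(): size=3
6. dequeue(): size=2
7. enqueue(95): size=3
8. dequeue(): size=2
9. enqueue(56): size=3
10. enqueue(20): size=4
11. enqueue(55): size=4=cap → OVERFLOW (fail)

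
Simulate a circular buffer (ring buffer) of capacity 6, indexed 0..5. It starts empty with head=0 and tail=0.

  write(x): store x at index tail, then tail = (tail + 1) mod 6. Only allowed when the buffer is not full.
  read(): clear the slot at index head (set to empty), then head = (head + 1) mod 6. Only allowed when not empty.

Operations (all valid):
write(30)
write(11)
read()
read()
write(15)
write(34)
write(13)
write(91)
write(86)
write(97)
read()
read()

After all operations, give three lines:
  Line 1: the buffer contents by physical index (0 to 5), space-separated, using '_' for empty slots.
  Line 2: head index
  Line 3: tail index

write(30): buf=[30 _ _ _ _ _], head=0, tail=1, size=1
write(11): buf=[30 11 _ _ _ _], head=0, tail=2, size=2
read(): buf=[_ 11 _ _ _ _], head=1, tail=2, size=1
read(): buf=[_ _ _ _ _ _], head=2, tail=2, size=0
write(15): buf=[_ _ 15 _ _ _], head=2, tail=3, size=1
write(34): buf=[_ _ 15 34 _ _], head=2, tail=4, size=2
write(13): buf=[_ _ 15 34 13 _], head=2, tail=5, size=3
write(91): buf=[_ _ 15 34 13 91], head=2, tail=0, size=4
write(86): buf=[86 _ 15 34 13 91], head=2, tail=1, size=5
write(97): buf=[86 97 15 34 13 91], head=2, tail=2, size=6
read(): buf=[86 97 _ 34 13 91], head=3, tail=2, size=5
read(): buf=[86 97 _ _ 13 91], head=4, tail=2, size=4

Answer: 86 97 _ _ 13 91
4
2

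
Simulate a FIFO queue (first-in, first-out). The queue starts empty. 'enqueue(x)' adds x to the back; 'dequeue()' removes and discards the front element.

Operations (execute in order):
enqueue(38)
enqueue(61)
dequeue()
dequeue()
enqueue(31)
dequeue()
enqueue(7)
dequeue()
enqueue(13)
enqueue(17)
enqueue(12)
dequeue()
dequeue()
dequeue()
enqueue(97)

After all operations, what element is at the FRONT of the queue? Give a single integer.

enqueue(38): queue = [38]
enqueue(61): queue = [38, 61]
dequeue(): queue = [61]
dequeue(): queue = []
enqueue(31): queue = [31]
dequeue(): queue = []
enqueue(7): queue = [7]
dequeue(): queue = []
enqueue(13): queue = [13]
enqueue(17): queue = [13, 17]
enqueue(12): queue = [13, 17, 12]
dequeue(): queue = [17, 12]
dequeue(): queue = [12]
dequeue(): queue = []
enqueue(97): queue = [97]

Answer: 97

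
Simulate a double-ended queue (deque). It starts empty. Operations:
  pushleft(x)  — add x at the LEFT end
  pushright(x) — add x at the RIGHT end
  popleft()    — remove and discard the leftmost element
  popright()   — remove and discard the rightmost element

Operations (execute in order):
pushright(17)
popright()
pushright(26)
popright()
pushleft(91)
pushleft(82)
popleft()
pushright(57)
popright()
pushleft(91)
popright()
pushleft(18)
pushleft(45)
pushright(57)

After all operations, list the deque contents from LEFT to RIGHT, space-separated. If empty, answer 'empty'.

Answer: 45 18 91 57

Derivation:
pushright(17): [17]
popright(): []
pushright(26): [26]
popright(): []
pushleft(91): [91]
pushleft(82): [82, 91]
popleft(): [91]
pushright(57): [91, 57]
popright(): [91]
pushleft(91): [91, 91]
popright(): [91]
pushleft(18): [18, 91]
pushleft(45): [45, 18, 91]
pushright(57): [45, 18, 91, 57]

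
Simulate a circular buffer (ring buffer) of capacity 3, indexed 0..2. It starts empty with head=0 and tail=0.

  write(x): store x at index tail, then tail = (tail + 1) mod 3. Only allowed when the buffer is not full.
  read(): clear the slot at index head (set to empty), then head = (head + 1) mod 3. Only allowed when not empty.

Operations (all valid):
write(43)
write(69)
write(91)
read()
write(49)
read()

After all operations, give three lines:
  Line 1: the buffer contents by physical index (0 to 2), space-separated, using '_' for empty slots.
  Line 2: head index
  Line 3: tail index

Answer: 49 _ 91
2
1

Derivation:
write(43): buf=[43 _ _], head=0, tail=1, size=1
write(69): buf=[43 69 _], head=0, tail=2, size=2
write(91): buf=[43 69 91], head=0, tail=0, size=3
read(): buf=[_ 69 91], head=1, tail=0, size=2
write(49): buf=[49 69 91], head=1, tail=1, size=3
read(): buf=[49 _ 91], head=2, tail=1, size=2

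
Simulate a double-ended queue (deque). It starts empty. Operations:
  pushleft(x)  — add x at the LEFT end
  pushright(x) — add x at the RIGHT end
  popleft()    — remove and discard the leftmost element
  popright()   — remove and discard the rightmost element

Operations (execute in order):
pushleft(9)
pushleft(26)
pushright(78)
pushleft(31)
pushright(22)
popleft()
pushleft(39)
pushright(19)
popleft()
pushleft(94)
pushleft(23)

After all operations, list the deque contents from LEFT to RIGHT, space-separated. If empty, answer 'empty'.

pushleft(9): [9]
pushleft(26): [26, 9]
pushright(78): [26, 9, 78]
pushleft(31): [31, 26, 9, 78]
pushright(22): [31, 26, 9, 78, 22]
popleft(): [26, 9, 78, 22]
pushleft(39): [39, 26, 9, 78, 22]
pushright(19): [39, 26, 9, 78, 22, 19]
popleft(): [26, 9, 78, 22, 19]
pushleft(94): [94, 26, 9, 78, 22, 19]
pushleft(23): [23, 94, 26, 9, 78, 22, 19]

Answer: 23 94 26 9 78 22 19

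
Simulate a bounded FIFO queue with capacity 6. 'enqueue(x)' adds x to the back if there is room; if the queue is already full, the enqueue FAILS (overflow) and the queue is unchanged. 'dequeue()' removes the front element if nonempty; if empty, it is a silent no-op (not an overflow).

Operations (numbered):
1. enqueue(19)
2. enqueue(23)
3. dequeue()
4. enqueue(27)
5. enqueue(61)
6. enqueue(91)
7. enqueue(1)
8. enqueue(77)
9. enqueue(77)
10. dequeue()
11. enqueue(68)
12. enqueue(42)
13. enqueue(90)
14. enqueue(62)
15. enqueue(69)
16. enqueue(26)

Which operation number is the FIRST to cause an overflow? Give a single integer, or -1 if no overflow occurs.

1. enqueue(19): size=1
2. enqueue(23): size=2
3. dequeue(): size=1
4. enqueue(27): size=2
5. enqueue(61): size=3
6. enqueue(91): size=4
7. enqueue(1): size=5
8. enqueue(77): size=6
9. enqueue(77): size=6=cap → OVERFLOW (fail)
10. dequeue(): size=5
11. enqueue(68): size=6
12. enqueue(42): size=6=cap → OVERFLOW (fail)
13. enqueue(90): size=6=cap → OVERFLOW (fail)
14. enqueue(62): size=6=cap → OVERFLOW (fail)
15. enqueue(69): size=6=cap → OVERFLOW (fail)
16. enqueue(26): size=6=cap → OVERFLOW (fail)

Answer: 9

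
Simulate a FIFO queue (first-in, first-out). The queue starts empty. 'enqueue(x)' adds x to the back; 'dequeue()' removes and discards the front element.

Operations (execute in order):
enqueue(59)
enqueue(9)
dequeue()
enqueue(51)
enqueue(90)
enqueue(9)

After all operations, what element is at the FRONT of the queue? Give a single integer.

enqueue(59): queue = [59]
enqueue(9): queue = [59, 9]
dequeue(): queue = [9]
enqueue(51): queue = [9, 51]
enqueue(90): queue = [9, 51, 90]
enqueue(9): queue = [9, 51, 90, 9]

Answer: 9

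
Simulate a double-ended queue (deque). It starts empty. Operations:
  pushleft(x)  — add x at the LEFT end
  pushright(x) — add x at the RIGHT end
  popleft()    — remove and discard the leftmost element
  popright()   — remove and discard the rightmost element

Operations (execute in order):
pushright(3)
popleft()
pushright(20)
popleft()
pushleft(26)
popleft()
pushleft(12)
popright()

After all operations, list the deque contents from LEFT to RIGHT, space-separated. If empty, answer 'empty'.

pushright(3): [3]
popleft(): []
pushright(20): [20]
popleft(): []
pushleft(26): [26]
popleft(): []
pushleft(12): [12]
popright(): []

Answer: empty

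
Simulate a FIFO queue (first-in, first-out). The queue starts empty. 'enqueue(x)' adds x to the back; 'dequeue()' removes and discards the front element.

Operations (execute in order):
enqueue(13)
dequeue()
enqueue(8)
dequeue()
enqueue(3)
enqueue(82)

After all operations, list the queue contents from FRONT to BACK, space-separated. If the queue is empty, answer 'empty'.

enqueue(13): [13]
dequeue(): []
enqueue(8): [8]
dequeue(): []
enqueue(3): [3]
enqueue(82): [3, 82]

Answer: 3 82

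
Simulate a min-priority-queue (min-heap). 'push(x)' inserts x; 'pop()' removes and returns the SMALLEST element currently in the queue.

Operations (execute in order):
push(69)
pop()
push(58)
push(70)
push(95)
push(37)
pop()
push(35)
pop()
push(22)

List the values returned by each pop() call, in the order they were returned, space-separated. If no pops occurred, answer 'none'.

push(69): heap contents = [69]
pop() → 69: heap contents = []
push(58): heap contents = [58]
push(70): heap contents = [58, 70]
push(95): heap contents = [58, 70, 95]
push(37): heap contents = [37, 58, 70, 95]
pop() → 37: heap contents = [58, 70, 95]
push(35): heap contents = [35, 58, 70, 95]
pop() → 35: heap contents = [58, 70, 95]
push(22): heap contents = [22, 58, 70, 95]

Answer: 69 37 35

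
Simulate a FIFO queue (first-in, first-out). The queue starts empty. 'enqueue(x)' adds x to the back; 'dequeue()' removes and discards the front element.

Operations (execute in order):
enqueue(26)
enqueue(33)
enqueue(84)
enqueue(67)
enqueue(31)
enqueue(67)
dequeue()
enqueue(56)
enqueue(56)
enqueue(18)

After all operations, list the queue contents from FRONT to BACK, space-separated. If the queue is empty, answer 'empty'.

enqueue(26): [26]
enqueue(33): [26, 33]
enqueue(84): [26, 33, 84]
enqueue(67): [26, 33, 84, 67]
enqueue(31): [26, 33, 84, 67, 31]
enqueue(67): [26, 33, 84, 67, 31, 67]
dequeue(): [33, 84, 67, 31, 67]
enqueue(56): [33, 84, 67, 31, 67, 56]
enqueue(56): [33, 84, 67, 31, 67, 56, 56]
enqueue(18): [33, 84, 67, 31, 67, 56, 56, 18]

Answer: 33 84 67 31 67 56 56 18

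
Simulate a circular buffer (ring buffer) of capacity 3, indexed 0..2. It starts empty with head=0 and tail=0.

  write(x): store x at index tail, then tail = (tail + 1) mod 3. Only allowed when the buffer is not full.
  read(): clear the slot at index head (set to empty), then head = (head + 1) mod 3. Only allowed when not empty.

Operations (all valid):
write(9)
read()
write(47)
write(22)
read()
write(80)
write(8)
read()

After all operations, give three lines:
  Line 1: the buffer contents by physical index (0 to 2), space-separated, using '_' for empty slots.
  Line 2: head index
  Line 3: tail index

Answer: 80 8 _
0
2

Derivation:
write(9): buf=[9 _ _], head=0, tail=1, size=1
read(): buf=[_ _ _], head=1, tail=1, size=0
write(47): buf=[_ 47 _], head=1, tail=2, size=1
write(22): buf=[_ 47 22], head=1, tail=0, size=2
read(): buf=[_ _ 22], head=2, tail=0, size=1
write(80): buf=[80 _ 22], head=2, tail=1, size=2
write(8): buf=[80 8 22], head=2, tail=2, size=3
read(): buf=[80 8 _], head=0, tail=2, size=2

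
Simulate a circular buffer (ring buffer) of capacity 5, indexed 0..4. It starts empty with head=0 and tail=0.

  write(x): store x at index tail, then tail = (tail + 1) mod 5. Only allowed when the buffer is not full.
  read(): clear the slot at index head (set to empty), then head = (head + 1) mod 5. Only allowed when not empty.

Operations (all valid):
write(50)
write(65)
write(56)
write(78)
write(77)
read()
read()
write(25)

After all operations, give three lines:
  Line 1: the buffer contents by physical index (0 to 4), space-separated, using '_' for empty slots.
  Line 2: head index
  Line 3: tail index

write(50): buf=[50 _ _ _ _], head=0, tail=1, size=1
write(65): buf=[50 65 _ _ _], head=0, tail=2, size=2
write(56): buf=[50 65 56 _ _], head=0, tail=3, size=3
write(78): buf=[50 65 56 78 _], head=0, tail=4, size=4
write(77): buf=[50 65 56 78 77], head=0, tail=0, size=5
read(): buf=[_ 65 56 78 77], head=1, tail=0, size=4
read(): buf=[_ _ 56 78 77], head=2, tail=0, size=3
write(25): buf=[25 _ 56 78 77], head=2, tail=1, size=4

Answer: 25 _ 56 78 77
2
1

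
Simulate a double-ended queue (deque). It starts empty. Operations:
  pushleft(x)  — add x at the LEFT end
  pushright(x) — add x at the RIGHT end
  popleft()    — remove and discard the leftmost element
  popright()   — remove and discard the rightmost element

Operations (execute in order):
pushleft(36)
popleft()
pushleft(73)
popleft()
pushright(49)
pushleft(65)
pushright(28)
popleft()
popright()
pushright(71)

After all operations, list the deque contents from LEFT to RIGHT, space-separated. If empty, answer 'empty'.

Answer: 49 71

Derivation:
pushleft(36): [36]
popleft(): []
pushleft(73): [73]
popleft(): []
pushright(49): [49]
pushleft(65): [65, 49]
pushright(28): [65, 49, 28]
popleft(): [49, 28]
popright(): [49]
pushright(71): [49, 71]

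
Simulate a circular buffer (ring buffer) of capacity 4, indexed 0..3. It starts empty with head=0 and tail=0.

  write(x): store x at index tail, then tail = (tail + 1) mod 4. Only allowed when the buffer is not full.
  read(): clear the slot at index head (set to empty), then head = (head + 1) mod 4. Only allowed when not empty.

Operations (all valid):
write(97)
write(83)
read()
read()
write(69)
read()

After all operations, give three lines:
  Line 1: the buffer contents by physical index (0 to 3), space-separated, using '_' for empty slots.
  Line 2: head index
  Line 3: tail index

Answer: _ _ _ _
3
3

Derivation:
write(97): buf=[97 _ _ _], head=0, tail=1, size=1
write(83): buf=[97 83 _ _], head=0, tail=2, size=2
read(): buf=[_ 83 _ _], head=1, tail=2, size=1
read(): buf=[_ _ _ _], head=2, tail=2, size=0
write(69): buf=[_ _ 69 _], head=2, tail=3, size=1
read(): buf=[_ _ _ _], head=3, tail=3, size=0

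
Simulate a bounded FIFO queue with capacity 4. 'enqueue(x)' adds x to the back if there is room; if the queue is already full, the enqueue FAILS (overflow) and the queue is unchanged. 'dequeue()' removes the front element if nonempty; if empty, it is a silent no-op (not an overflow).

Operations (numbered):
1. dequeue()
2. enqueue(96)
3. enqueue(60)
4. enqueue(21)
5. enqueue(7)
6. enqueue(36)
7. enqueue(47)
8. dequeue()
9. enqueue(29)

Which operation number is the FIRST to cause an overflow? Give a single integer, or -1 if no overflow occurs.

1. dequeue(): empty, no-op, size=0
2. enqueue(96): size=1
3. enqueue(60): size=2
4. enqueue(21): size=3
5. enqueue(7): size=4
6. enqueue(36): size=4=cap → OVERFLOW (fail)
7. enqueue(47): size=4=cap → OVERFLOW (fail)
8. dequeue(): size=3
9. enqueue(29): size=4

Answer: 6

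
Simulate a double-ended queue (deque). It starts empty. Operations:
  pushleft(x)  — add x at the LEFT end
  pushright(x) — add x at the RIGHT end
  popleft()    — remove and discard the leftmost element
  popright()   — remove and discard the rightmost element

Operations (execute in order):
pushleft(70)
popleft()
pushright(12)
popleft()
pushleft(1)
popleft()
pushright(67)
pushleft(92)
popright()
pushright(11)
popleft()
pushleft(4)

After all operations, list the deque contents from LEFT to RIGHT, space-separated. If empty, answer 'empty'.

Answer: 4 11

Derivation:
pushleft(70): [70]
popleft(): []
pushright(12): [12]
popleft(): []
pushleft(1): [1]
popleft(): []
pushright(67): [67]
pushleft(92): [92, 67]
popright(): [92]
pushright(11): [92, 11]
popleft(): [11]
pushleft(4): [4, 11]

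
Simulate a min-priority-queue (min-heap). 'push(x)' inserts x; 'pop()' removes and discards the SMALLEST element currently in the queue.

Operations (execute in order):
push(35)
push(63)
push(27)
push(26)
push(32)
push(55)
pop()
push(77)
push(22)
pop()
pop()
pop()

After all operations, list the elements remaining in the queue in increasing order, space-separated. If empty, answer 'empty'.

push(35): heap contents = [35]
push(63): heap contents = [35, 63]
push(27): heap contents = [27, 35, 63]
push(26): heap contents = [26, 27, 35, 63]
push(32): heap contents = [26, 27, 32, 35, 63]
push(55): heap contents = [26, 27, 32, 35, 55, 63]
pop() → 26: heap contents = [27, 32, 35, 55, 63]
push(77): heap contents = [27, 32, 35, 55, 63, 77]
push(22): heap contents = [22, 27, 32, 35, 55, 63, 77]
pop() → 22: heap contents = [27, 32, 35, 55, 63, 77]
pop() → 27: heap contents = [32, 35, 55, 63, 77]
pop() → 32: heap contents = [35, 55, 63, 77]

Answer: 35 55 63 77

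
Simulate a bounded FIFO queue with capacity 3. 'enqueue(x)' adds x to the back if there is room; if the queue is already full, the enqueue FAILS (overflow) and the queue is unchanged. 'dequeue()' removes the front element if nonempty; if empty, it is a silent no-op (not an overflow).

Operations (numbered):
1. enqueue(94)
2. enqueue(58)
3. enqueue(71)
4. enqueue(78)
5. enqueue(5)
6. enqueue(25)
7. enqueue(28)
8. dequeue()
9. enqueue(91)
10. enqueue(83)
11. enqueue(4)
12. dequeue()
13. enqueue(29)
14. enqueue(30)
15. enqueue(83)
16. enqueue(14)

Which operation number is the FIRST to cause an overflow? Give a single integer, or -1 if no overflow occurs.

Answer: 4

Derivation:
1. enqueue(94): size=1
2. enqueue(58): size=2
3. enqueue(71): size=3
4. enqueue(78): size=3=cap → OVERFLOW (fail)
5. enqueue(5): size=3=cap → OVERFLOW (fail)
6. enqueue(25): size=3=cap → OVERFLOW (fail)
7. enqueue(28): size=3=cap → OVERFLOW (fail)
8. dequeue(): size=2
9. enqueue(91): size=3
10. enqueue(83): size=3=cap → OVERFLOW (fail)
11. enqueue(4): size=3=cap → OVERFLOW (fail)
12. dequeue(): size=2
13. enqueue(29): size=3
14. enqueue(30): size=3=cap → OVERFLOW (fail)
15. enqueue(83): size=3=cap → OVERFLOW (fail)
16. enqueue(14): size=3=cap → OVERFLOW (fail)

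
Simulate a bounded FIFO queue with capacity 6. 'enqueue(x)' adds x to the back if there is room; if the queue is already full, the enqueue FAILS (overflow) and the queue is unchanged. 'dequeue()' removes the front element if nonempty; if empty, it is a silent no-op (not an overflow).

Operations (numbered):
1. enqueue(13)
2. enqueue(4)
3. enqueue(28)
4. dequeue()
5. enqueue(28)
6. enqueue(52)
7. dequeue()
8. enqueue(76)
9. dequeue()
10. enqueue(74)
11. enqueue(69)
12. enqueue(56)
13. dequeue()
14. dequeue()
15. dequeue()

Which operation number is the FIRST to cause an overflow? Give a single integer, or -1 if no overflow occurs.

Answer: -1

Derivation:
1. enqueue(13): size=1
2. enqueue(4): size=2
3. enqueue(28): size=3
4. dequeue(): size=2
5. enqueue(28): size=3
6. enqueue(52): size=4
7. dequeue(): size=3
8. enqueue(76): size=4
9. dequeue(): size=3
10. enqueue(74): size=4
11. enqueue(69): size=5
12. enqueue(56): size=6
13. dequeue(): size=5
14. dequeue(): size=4
15. dequeue(): size=3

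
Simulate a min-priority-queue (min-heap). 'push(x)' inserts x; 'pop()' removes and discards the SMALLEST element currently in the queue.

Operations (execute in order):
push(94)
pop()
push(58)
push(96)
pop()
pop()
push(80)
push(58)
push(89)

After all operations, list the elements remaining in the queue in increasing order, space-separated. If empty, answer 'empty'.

Answer: 58 80 89

Derivation:
push(94): heap contents = [94]
pop() → 94: heap contents = []
push(58): heap contents = [58]
push(96): heap contents = [58, 96]
pop() → 58: heap contents = [96]
pop() → 96: heap contents = []
push(80): heap contents = [80]
push(58): heap contents = [58, 80]
push(89): heap contents = [58, 80, 89]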